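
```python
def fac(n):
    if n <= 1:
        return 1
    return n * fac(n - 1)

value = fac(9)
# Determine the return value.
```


fac(9)
= 9 * fac(8)
= 9 * 8 * fac(7)
= 9 * 8 * 7 * fac(6)
= 9 * 8 * 7 * 6 * fac(5)
= 9 * 8 * 7 * 6 * 5 * fac(4)
= 9 * 8 * 7 * 6 * 5 * 4 * fac(3)
= 9 * 8 * 7 * 6 * 5 * 4 * 3 * fac(2)
= 9 * 8 * 7 * 6 * 5 * 4 * 3 * 2 * fac(1)
= 9 * 8 * 7 * 6 * 5 * 4 * 3 * 2 * 1
= 362880


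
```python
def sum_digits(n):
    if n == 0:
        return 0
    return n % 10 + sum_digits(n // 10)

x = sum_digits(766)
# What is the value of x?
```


sum_digits(766)
= 6 + sum_digits(76)
= 6 + 6 + sum_digits(7)
= 6 + 6 + 7 + sum_digits(0)
= 6 + 6 + 7 + 0
= 19


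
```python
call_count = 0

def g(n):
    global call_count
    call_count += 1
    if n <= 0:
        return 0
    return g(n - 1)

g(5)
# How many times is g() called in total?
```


g(5) calls g(4) calls ... calls g(0)
Total calls: 5 + 1 (for base case) = 6


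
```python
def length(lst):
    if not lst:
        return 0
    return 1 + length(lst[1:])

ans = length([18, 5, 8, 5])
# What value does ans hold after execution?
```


length([18, 5, 8, 5])
= 1 + length([5, 8, 5])
= 1 + 1 + length([8, 5])
= 1 + 1 + 1 + length([5])
= 1 + 1 + 1 + 1 + length([])
= 1 + 1 + 1 + 1 + 0
= 4


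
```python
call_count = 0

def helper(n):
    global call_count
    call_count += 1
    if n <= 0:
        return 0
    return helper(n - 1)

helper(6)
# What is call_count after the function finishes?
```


helper(6) calls helper(5) calls ... calls helper(0)
Total calls: 6 + 1 (for base case) = 7


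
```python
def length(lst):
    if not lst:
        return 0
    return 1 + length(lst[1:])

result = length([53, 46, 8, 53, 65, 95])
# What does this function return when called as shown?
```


length([53, 46, 8, 53, 65, 95])
= 1 + length([46, 8, 53, 65, 95])
= 1 + 1 + length([8, 53, 65, 95])
= 1 + 1 + 1 + length([53, 65, 95])
= 1 + 1 + 1 + 1 + length([65, 95])
= 1 + 1 + 1 + 1 + 1 + length([95])
= 1 + 1 + 1 + 1 + 1 + 1 + length([])
= 1 + 1 + 1 + 1 + 1 + 1 + 0
= 6


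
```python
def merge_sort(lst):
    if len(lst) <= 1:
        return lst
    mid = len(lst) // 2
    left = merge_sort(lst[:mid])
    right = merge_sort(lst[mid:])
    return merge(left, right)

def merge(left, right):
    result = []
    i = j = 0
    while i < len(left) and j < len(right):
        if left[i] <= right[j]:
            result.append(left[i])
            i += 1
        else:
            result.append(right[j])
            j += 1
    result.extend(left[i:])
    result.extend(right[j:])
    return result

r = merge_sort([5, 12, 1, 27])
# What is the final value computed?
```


merge_sort([5, 12, 1, 27])
Split into [5, 12] and [1, 27]
Left sorted: [5, 12]
Right sorted: [1, 27]
Merge [5, 12] and [1, 27]
= [1, 5, 12, 27]


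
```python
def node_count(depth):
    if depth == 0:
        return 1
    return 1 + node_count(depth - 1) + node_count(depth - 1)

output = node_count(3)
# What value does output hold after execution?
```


node_count(3)
= 1 + node_count(2) + node_count(2)
= 1 + 2 * node_count(2)
node_count(k) = 2^(k+1) - 1
node_count(0) = 1
node_count(1) = 3
node_count(2) = 7
node_count(3) = 15
node_count(3) = 2^4 - 1 = 15


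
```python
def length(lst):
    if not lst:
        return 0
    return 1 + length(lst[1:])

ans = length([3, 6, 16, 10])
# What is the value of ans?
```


length([3, 6, 16, 10])
= 1 + length([6, 16, 10])
= 1 + 1 + length([16, 10])
= 1 + 1 + 1 + length([10])
= 1 + 1 + 1 + 1 + length([])
= 1 + 1 + 1 + 1 + 0
= 4


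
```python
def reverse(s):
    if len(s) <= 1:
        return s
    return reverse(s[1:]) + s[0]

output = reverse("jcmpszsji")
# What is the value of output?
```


reverse("jcmpszsji")
= reverse("cmpszsji") + "j"
= reverse("mpszsji") + "c" + "j"
= reverse("pszsji") + "m" + "c" + "j"
= reverse("szsji") + "p" + "m" + "c" + "j"
= reverse("zsji") + "s" + "p" + "m" + "c" + "j"
= reverse("sji") + "z" + "s" + "p" + "m" + "c" + "j"
= reverse("ji") + "s" + "z" + "s" + "p" + "m" + "c" + "j"
= reverse("i") + "j" + "s" + "z" + "s" + "p" + "m" + "c" + "j"
= "i" + "j" + "s" + "z" + "s" + "p" + "m" + "c" + "j"
= "ijszspmcj"


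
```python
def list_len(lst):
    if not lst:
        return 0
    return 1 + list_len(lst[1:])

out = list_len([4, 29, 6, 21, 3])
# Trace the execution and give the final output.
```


list_len([4, 29, 6, 21, 3])
= 1 + list_len([29, 6, 21, 3])
= 1 + 1 + list_len([6, 21, 3])
= 1 + 1 + 1 + list_len([21, 3])
= 1 + 1 + 1 + 1 + list_len([3])
= 1 + 1 + 1 + 1 + 1 + list_len([])
= 1 + 1 + 1 + 1 + 1 + 0
= 5


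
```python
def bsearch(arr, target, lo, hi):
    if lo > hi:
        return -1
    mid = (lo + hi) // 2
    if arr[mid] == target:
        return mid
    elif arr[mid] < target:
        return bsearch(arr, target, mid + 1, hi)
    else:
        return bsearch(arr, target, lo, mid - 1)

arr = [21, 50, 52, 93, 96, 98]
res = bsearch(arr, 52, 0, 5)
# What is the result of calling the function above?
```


bsearch(arr, 52, 0, 5)
lo=0, hi=5, mid=2, arr[mid]=52
arr[2] == 52, found at index 2
= 2


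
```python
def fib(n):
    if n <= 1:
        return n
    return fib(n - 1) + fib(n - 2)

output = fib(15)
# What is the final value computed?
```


fib(15)
= fib(14) + fib(13)
= (fib(13) + fib(12)) + fib(13)
Computing bottom-up: fib(0)=0, fib(1)=1, fib(2)=1, fib(3)=2, fib(4)=3, fib(5)=5, fib(6)=8, fib(7)=13, fib(8)=21, fib(9)=34, fib(10)=55, fib(11)=89, fib(12)=144, fib(13)=233, fib(14)=377, fib(15)=610
= 610


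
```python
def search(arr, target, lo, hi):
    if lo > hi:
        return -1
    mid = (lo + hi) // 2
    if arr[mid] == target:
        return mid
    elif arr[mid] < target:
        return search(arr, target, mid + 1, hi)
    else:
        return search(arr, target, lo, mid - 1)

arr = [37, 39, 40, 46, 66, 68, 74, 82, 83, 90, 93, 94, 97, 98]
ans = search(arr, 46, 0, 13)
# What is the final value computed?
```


search(arr, 46, 0, 13)
lo=0, hi=13, mid=6, arr[mid]=74
74 > 46, search left half
lo=0, hi=5, mid=2, arr[mid]=40
40 < 46, search right half
lo=3, hi=5, mid=4, arr[mid]=66
66 > 46, search left half
lo=3, hi=3, mid=3, arr[mid]=46
arr[3] == 46, found at index 3
= 3


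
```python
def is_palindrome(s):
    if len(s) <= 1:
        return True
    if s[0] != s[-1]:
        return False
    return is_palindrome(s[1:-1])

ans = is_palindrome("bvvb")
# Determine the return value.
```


is_palindrome("bvvb")
"bvvb": s[0]='b' == s[-1]='b' -> is_palindrome("vv")
"vv": s[0]='v' == s[-1]='v' -> is_palindrome("")
"": len <= 1 -> True
= True


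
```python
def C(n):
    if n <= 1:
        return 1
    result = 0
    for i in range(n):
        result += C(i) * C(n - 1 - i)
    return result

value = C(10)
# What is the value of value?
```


C(10)
= sum of C(i) * C(10-1-i) for i in 0..9
First compute sub-values bottom-up:
  C(0) = 1, C(1) = 1
  C(2) = 1*1 + 1*1 = 2
  C(3) = 1*2 + 1*1 + 2*1 = 5
  C(4) = 1*5 + 1*2 + 2*1 + 5*1 = 14
  C(5) = 1*14 + 1*5 + 2*2 + 5*1 + 14*1 = 42
  C(6) = 1*42 + 1*14 + 2*5 + 5*2 + 14*1 + 42*1 = 132
  C(7) = 1*132 + 1*42 + 2*14 + 5*5 + 14*2 + 42*1 + 132*1 = 429
  C(8) = 1*429 + 1*132 + 2*42 + 5*14 + 14*5 + 42*2 + 132*1 + 429*1 = 1430
  C(9) = 1*1430 + 1*429 + 2*132 + 5*42 + 14*14 + 42*5 + 132*2 + 429*1 + 1430*1 = 4862
Now C(10):
  C(0)*C(9) = 1*4862 = 4862
  C(1)*C(8) = 1*1430 = 1430
  C(2)*C(7) = 2*429 = 858
  C(3)*C(6) = 5*132 = 660
  C(4)*C(5) = 14*42 = 588
  C(5)*C(4) = 42*14 = 588
  C(6)*C(3) = 132*5 = 660
  C(7)*C(2) = 429*2 = 858
  C(8)*C(1) = 1430*1 = 1430
  C(9)*C(0) = 4862*1 = 4862
= 4862 + 1430 + 858 + 660 + 588 + 588 + 660 + 858 + 1430 + 4862
= 16796


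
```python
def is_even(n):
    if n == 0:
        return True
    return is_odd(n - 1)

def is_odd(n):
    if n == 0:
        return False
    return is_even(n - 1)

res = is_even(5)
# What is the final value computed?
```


is_even(5)
= is_odd(4)
= is_even(3)
= is_odd(2)
= is_even(1)
= is_odd(0)
n == 0: return False
= False


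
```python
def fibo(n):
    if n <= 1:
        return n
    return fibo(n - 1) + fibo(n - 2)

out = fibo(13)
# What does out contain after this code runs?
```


fibo(13)
= fibo(12) + fibo(11)
= (fibo(11) + fibo(10)) + fibo(11)
Computing bottom-up: fibo(0)=0, fibo(1)=1, fibo(2)=1, fibo(3)=2, fibo(4)=3, fibo(5)=5, fibo(6)=8, fibo(7)=13, fibo(8)=21, fibo(9)=34, fibo(10)=55, fibo(11)=89, fibo(12)=144, fibo(13)=233
= 233


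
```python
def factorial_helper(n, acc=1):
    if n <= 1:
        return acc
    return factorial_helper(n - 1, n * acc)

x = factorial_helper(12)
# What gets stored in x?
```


factorial_helper(12, 1)
= factorial_helper(11, 12 * 1) = factorial_helper(11, 12)
= factorial_helper(10, 11 * 12) = factorial_helper(10, 132)
= factorial_helper(9, 10 * 132) = factorial_helper(9, 1320)
= factorial_helper(8, 9 * 1320) = factorial_helper(8, 11880)
= factorial_helper(7, 8 * 11880) = factorial_helper(7, 95040)
= factorial_helper(6, 7 * 95040) = factorial_helper(6, 665280)
= factorial_helper(5, 6 * 665280) = factorial_helper(5, 3991680)
= factorial_helper(4, 5 * 3991680) = factorial_helper(4, 19958400)
= factorial_helper(3, 4 * 19958400) = factorial_helper(3, 79833600)
= factorial_helper(2, 3 * 79833600) = factorial_helper(2, 239500800)
= factorial_helper(1, 2 * 239500800) = factorial_helper(1, 479001600)
n <= 1, return acc = 479001600


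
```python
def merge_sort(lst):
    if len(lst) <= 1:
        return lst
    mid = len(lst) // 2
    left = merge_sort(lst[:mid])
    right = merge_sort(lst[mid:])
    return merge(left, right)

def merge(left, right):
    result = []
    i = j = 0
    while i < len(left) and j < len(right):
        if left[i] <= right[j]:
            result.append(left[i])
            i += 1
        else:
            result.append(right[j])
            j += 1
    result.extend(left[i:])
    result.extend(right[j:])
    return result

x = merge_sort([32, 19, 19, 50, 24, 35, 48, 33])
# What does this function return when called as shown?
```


merge_sort([32, 19, 19, 50, 24, 35, 48, 33])
Split into [32, 19, 19, 50] and [24, 35, 48, 33]
Left sorted: [19, 19, 32, 50]
Right sorted: [24, 33, 35, 48]
Merge [19, 19, 32, 50] and [24, 33, 35, 48]
= [19, 19, 24, 32, 33, 35, 48, 50]


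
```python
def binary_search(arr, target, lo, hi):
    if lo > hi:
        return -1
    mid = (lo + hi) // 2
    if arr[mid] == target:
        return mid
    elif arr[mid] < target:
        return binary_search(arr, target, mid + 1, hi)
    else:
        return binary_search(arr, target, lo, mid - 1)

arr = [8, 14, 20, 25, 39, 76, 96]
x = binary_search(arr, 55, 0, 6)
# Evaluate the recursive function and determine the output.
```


binary_search(arr, 55, 0, 6)
lo=0, hi=6, mid=3, arr[mid]=25
25 < 55, search right half
lo=4, hi=6, mid=5, arr[mid]=76
76 > 55, search left half
lo=4, hi=4, mid=4, arr[mid]=39
39 < 55, search right half
lo > hi, target not found, return -1
= -1


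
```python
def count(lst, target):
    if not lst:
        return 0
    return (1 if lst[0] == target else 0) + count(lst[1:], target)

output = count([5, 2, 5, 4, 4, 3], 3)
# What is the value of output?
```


count([5, 2, 5, 4, 4, 3], 3)
lst[0]=5 != 3: 0 + count([2, 5, 4, 4, 3], 3)
lst[0]=2 != 3: 0 + count([5, 4, 4, 3], 3)
lst[0]=5 != 3: 0 + count([4, 4, 3], 3)
lst[0]=4 != 3: 0 + count([4, 3], 3)
lst[0]=4 != 3: 0 + count([3], 3)
lst[0]=3 == 3: 1 + count([], 3)
= 1


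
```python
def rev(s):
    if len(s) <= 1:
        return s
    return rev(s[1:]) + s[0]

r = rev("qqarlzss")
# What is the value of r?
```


rev("qqarlzss")
= rev("qarlzss") + "q"
= rev("arlzss") + "q" + "q"
= rev("rlzss") + "a" + "q" + "q"
= rev("lzss") + "r" + "a" + "q" + "q"
= rev("zss") + "l" + "r" + "a" + "q" + "q"
= rev("ss") + "z" + "l" + "r" + "a" + "q" + "q"
= rev("s") + "s" + "z" + "l" + "r" + "a" + "q" + "q"
= "s" + "s" + "z" + "l" + "r" + "a" + "q" + "q"
= "sszlraqq"


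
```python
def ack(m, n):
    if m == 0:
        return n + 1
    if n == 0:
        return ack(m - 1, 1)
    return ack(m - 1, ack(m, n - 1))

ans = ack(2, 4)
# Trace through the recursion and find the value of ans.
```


ack(2, 4)
= ack(1, ack(2, 3))
First compute ack(2, 3) = 9
= ack(1, 9)
= 11


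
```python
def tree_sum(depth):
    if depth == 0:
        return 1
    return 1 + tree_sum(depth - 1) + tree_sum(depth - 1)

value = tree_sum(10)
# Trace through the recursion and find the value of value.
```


tree_sum(10)
= 1 + tree_sum(9) + tree_sum(9)
= 1 + 2 * tree_sum(9)
tree_sum(k) = 2^(k+1) - 1
tree_sum(0) = 1
tree_sum(1) = 3
tree_sum(2) = 7
tree_sum(3) = 15
tree_sum(4) = 31
tree_sum(10) = 2^11 - 1 = 2047


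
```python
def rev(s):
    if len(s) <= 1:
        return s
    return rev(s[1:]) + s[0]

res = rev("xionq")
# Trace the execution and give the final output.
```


rev("xionq")
= rev("ionq") + "x"
= rev("onq") + "i" + "x"
= rev("nq") + "o" + "i" + "x"
= rev("q") + "n" + "o" + "i" + "x"
= "q" + "n" + "o" + "i" + "x"
= "qnoix"


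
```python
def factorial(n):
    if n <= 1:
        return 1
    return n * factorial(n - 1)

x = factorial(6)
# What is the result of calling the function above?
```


factorial(6)
= 6 * factorial(5)
= 6 * 5 * factorial(4)
= 6 * 5 * 4 * factorial(3)
= 6 * 5 * 4 * 3 * factorial(2)
= 6 * 5 * 4 * 3 * 2 * factorial(1)
= 6 * 5 * 4 * 3 * 2 * 1
= 720


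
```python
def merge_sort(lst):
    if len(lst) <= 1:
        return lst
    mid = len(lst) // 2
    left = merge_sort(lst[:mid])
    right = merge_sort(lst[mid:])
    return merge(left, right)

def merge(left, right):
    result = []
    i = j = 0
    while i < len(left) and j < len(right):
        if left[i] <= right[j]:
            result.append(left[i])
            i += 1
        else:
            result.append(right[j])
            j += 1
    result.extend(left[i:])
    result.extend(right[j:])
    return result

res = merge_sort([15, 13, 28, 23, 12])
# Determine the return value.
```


merge_sort([15, 13, 28, 23, 12])
Split into [15, 13] and [28, 23, 12]
Left sorted: [13, 15]
Right sorted: [12, 23, 28]
Merge [13, 15] and [12, 23, 28]
= [12, 13, 15, 23, 28]


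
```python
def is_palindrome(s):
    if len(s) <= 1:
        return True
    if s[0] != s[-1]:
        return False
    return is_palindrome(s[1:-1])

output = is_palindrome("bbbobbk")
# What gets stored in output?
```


is_palindrome("bbbobbk")
"bbbobbk": s[0]='b' != s[-1]='k' -> False
= False


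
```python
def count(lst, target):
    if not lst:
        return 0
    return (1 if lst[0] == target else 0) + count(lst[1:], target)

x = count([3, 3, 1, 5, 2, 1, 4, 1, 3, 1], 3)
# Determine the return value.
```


count([3, 3, 1, 5, 2, 1, 4, 1, 3, 1], 3)
lst[0]=3 == 3: 1 + count([3, 1, 5, 2, 1, 4, 1, 3, 1], 3)
lst[0]=3 == 3: 1 + count([1, 5, 2, 1, 4, 1, 3, 1], 3)
lst[0]=1 != 3: 0 + count([5, 2, 1, 4, 1, 3, 1], 3)
lst[0]=5 != 3: 0 + count([2, 1, 4, 1, 3, 1], 3)
lst[0]=2 != 3: 0 + count([1, 4, 1, 3, 1], 3)
lst[0]=1 != 3: 0 + count([4, 1, 3, 1], 3)
lst[0]=4 != 3: 0 + count([1, 3, 1], 3)
lst[0]=1 != 3: 0 + count([3, 1], 3)
lst[0]=3 == 3: 1 + count([1], 3)
lst[0]=1 != 3: 0 + count([], 3)
= 3


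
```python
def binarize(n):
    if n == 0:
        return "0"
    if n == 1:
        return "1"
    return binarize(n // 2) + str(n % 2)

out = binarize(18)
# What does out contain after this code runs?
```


binarize(18)
= binarize(9) + "0"
= binarize(4) + "1" + "0"
= binarize(2) + "0" + "1" + "0"
= binarize(1) + "0" + "0" + "1" + "0"
= "1" + "0" + "0" + "1" + "0"
= "10010"


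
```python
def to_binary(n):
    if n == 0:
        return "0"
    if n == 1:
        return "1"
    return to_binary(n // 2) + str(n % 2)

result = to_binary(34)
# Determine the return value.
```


to_binary(34)
= to_binary(17) + "0"
= to_binary(8) + "1" + "0"
= to_binary(4) + "0" + "1" + "0"
= to_binary(2) + "0" + "0" + "1" + "0"
= to_binary(1) + "0" + "0" + "0" + "1" + "0"
= "1" + "0" + "0" + "0" + "1" + "0"
= "100010"


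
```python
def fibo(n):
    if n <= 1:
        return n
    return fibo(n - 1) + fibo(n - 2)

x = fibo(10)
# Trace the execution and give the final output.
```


fibo(10)
= fibo(9) + fibo(8)
= (fibo(8) + fibo(7)) + fibo(8)
Computing bottom-up: fibo(0)=0, fibo(1)=1, fibo(2)=1, fibo(3)=2, fibo(4)=3, fibo(5)=5, fibo(6)=8, fibo(7)=13, fibo(8)=21, fibo(9)=34, fibo(10)=55
= 55


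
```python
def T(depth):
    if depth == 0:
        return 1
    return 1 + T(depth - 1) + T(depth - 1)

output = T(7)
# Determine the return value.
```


T(7)
= 1 + T(6) + T(6)
= 1 + 2 * T(6)
T(k) = 2^(k+1) - 1
T(0) = 1
T(1) = 3
T(2) = 7
T(3) = 15
T(4) = 31
T(7) = 2^8 - 1 = 255


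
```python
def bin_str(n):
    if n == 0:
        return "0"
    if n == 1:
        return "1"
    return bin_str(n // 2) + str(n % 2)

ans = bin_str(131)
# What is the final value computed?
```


bin_str(131)
= bin_str(65) + "1"
= bin_str(32) + "1" + "1"
= bin_str(16) + "0" + "1" + "1"
= bin_str(8) + "0" + "0" + "1" + "1"
= bin_str(4) + "0" + "0" + "0" + "1" + "1"
= bin_str(2) + "0" + "0" + "0" + "0" + "1" + "1"
= bin_str(1) + "0" + "0" + "0" + "0" + "0" + "1" + "1"
= "1" + "0" + "0" + "0" + "0" + "0" + "1" + "1"
= "10000011"


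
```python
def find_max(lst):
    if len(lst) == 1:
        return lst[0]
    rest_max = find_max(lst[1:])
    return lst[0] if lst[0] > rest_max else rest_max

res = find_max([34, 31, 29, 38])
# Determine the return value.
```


find_max([34, 31, 29, 38])
= compare 34 with find_max([31, 29, 38])
= compare 31 with find_max([29, 38])
= compare 29 with find_max([38])
Base: find_max([38]) = 38
compare 29 with 38: max = 38
compare 31 with 38: max = 38
compare 34 with 38: max = 38
= 38


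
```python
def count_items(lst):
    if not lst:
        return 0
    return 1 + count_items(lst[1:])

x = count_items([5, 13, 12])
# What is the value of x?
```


count_items([5, 13, 12])
= 1 + count_items([13, 12])
= 1 + 1 + count_items([12])
= 1 + 1 + 1 + count_items([])
= 1 + 1 + 1 + 0
= 3


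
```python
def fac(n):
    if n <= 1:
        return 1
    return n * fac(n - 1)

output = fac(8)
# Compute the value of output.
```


fac(8)
= 8 * fac(7)
= 8 * 7 * fac(6)
= 8 * 7 * 6 * fac(5)
= 8 * 7 * 6 * 5 * fac(4)
= 8 * 7 * 6 * 5 * 4 * fac(3)
= 8 * 7 * 6 * 5 * 4 * 3 * fac(2)
= 8 * 7 * 6 * 5 * 4 * 3 * 2 * fac(1)
= 8 * 7 * 6 * 5 * 4 * 3 * 2 * 1
= 40320


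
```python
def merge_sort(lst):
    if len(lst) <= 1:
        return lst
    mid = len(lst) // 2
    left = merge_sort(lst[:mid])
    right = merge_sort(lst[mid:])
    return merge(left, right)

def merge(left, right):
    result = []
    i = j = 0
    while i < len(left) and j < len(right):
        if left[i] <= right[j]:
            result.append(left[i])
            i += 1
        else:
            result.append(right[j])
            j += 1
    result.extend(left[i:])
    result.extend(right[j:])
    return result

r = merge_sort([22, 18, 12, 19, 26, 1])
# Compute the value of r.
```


merge_sort([22, 18, 12, 19, 26, 1])
Split into [22, 18, 12] and [19, 26, 1]
Left sorted: [12, 18, 22]
Right sorted: [1, 19, 26]
Merge [12, 18, 22] and [1, 19, 26]
= [1, 12, 18, 19, 22, 26]


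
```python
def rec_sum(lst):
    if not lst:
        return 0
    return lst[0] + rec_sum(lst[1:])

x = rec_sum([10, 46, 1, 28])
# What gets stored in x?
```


rec_sum([10, 46, 1, 28])
= 10 + rec_sum([46, 1, 28])
= 10 + 46 + rec_sum([1, 28])
= 10 + 46 + 1 + rec_sum([28])
= 10 + 46 + 1 + 28 + rec_sum([])
= 10 + 46 + 1 + 28 + 0
= 85


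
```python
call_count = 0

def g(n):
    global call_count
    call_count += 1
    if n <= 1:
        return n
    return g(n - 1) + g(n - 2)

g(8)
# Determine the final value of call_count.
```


g(8) calls g(7) and g(6); each non-base call branches into two more.
Let C(k) = total number of calls made by g(k), including the call to g(k) itself.
Base cases: C(0) = 1, C(1) = 1
Recurrence: C(k) = 1 + C(k-1) + C(k-2)
  C(2) = 1 + C(1) + C(0) = 1 + 1 + 1 = 3
  C(3) = 1 + C(2) + C(1) = 1 + 3 + 1 = 5
  C(4) = 1 + C(3) + C(2) = 1 + 5 + 3 = 9
  C(5) = 1 + C(4) + C(3) = 1 + 9 + 5 = 15
  C(6) = 1 + C(5) + C(4) = 1 + 15 + 9 = 25
  C(7) = 1 + C(6) + C(5) = 1 + 25 + 15 = 41
  C(8) = 1 + C(7) + C(6) = 1 + 41 + 25 = 67
Total calls = C(8) = 67


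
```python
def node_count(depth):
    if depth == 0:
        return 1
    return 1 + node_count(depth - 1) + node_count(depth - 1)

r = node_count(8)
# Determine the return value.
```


node_count(8)
= 1 + node_count(7) + node_count(7)
= 1 + 2 * node_count(7)
node_count(k) = 2^(k+1) - 1
node_count(0) = 1
node_count(1) = 3
node_count(2) = 7
node_count(3) = 15
node_count(4) = 31
node_count(8) = 2^9 - 1 = 511


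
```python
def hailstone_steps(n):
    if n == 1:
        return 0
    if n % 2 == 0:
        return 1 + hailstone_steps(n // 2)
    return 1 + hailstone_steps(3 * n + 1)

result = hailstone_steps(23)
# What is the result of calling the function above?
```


hailstone_steps(23)
23 is odd -> 3*23+1 = 70 -> hailstone_steps(70)
70 is even -> hailstone_steps(35)
35 is odd -> 3*35+1 = 106 -> hailstone_steps(106)
106 is even -> hailstone_steps(53)
53 is odd -> 3*53+1 = 160 -> hailstone_steps(160)
160 is even -> hailstone_steps(80)
80 is even -> hailstone_steps(40)
40 is even -> hailstone_steps(20)
20 is even -> hailstone_steps(10)
10 is even -> hailstone_steps(5)
5 is odd -> 3*5+1 = 16 -> hailstone_steps(16)
16 is even -> hailstone_steps(8)
8 is even -> hailstone_steps(4)
4 is even -> hailstone_steps(2)
2 is even -> hailstone_steps(1)
Reached 1 after 15 steps
= 15


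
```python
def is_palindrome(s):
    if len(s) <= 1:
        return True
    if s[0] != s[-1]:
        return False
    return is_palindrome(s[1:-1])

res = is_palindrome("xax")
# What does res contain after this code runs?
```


is_palindrome("xax")
"xax": s[0]='x' == s[-1]='x' -> is_palindrome("a")
"a": len <= 1 -> True
= True


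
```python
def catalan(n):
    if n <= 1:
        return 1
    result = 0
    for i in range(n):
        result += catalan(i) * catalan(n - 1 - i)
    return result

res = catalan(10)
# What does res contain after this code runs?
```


catalan(10)
= sum of catalan(i) * catalan(10-1-i) for i in 0..9
First compute sub-values bottom-up:
  catalan(0) = 1, catalan(1) = 1
  catalan(2) = 1*1 + 1*1 = 2
  catalan(3) = 1*2 + 1*1 + 2*1 = 5
  catalan(4) = 1*5 + 1*2 + 2*1 + 5*1 = 14
  catalan(5) = 1*14 + 1*5 + 2*2 + 5*1 + 14*1 = 42
  catalan(6) = 1*42 + 1*14 + 2*5 + 5*2 + 14*1 + 42*1 = 132
  catalan(7) = 1*132 + 1*42 + 2*14 + 5*5 + 14*2 + 42*1 + 132*1 = 429
  catalan(8) = 1*429 + 1*132 + 2*42 + 5*14 + 14*5 + 42*2 + 132*1 + 429*1 = 1430
  catalan(9) = 1*1430 + 1*429 + 2*132 + 5*42 + 14*14 + 42*5 + 132*2 + 429*1 + 1430*1 = 4862
Now catalan(10):
  catalan(0)*catalan(9) = 1*4862 = 4862
  catalan(1)*catalan(8) = 1*1430 = 1430
  catalan(2)*catalan(7) = 2*429 = 858
  catalan(3)*catalan(6) = 5*132 = 660
  catalan(4)*catalan(5) = 14*42 = 588
  catalan(5)*catalan(4) = 42*14 = 588
  catalan(6)*catalan(3) = 132*5 = 660
  catalan(7)*catalan(2) = 429*2 = 858
  catalan(8)*catalan(1) = 1430*1 = 1430
  catalan(9)*catalan(0) = 4862*1 = 4862
= 4862 + 1430 + 858 + 660 + 588 + 588 + 660 + 858 + 1430 + 4862
= 16796


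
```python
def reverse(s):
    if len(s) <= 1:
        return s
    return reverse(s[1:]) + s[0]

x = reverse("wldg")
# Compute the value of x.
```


reverse("wldg")
= reverse("ldg") + "w"
= reverse("dg") + "l" + "w"
= reverse("g") + "d" + "l" + "w"
= "g" + "d" + "l" + "w"
= "gdlw"


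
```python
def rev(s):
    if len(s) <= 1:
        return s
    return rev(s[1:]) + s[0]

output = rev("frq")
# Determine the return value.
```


rev("frq")
= rev("rq") + "f"
= rev("q") + "r" + "f"
= "q" + "r" + "f"
= "qrf"


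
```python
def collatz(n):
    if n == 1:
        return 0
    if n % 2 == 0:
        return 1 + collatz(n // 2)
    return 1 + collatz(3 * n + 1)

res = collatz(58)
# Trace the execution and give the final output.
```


collatz(58)
58 is even -> collatz(29)
29 is odd -> 3*29+1 = 88 -> collatz(88)
88 is even -> collatz(44)
44 is even -> collatz(22)
22 is even -> collatz(11)
11 is odd -> 3*11+1 = 34 -> collatz(34)
34 is even -> collatz(17)
17 is odd -> 3*17+1 = 52 -> collatz(52)
52 is even -> collatz(26)
26 is even -> collatz(13)
13 is odd -> 3*13+1 = 40 -> collatz(40)
40 is even -> collatz(20)
20 is even -> collatz(10)
10 is even -> collatz(5)
5 is odd -> 3*5+1 = 16 -> collatz(16)
16 is even -> collatz(8)
8 is even -> collatz(4)
4 is even -> collatz(2)
2 is even -> collatz(1)
Reached 1 after 19 steps
= 19


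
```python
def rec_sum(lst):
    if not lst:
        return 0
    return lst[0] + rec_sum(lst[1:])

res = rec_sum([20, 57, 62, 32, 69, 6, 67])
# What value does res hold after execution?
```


rec_sum([20, 57, 62, 32, 69, 6, 67])
= 20 + rec_sum([57, 62, 32, 69, 6, 67])
= 20 + 57 + rec_sum([62, 32, 69, 6, 67])
= 20 + 57 + 62 + rec_sum([32, 69, 6, 67])
= 20 + 57 + 62 + 32 + rec_sum([69, 6, 67])
= 20 + 57 + 62 + 32 + 69 + rec_sum([6, 67])
= 20 + 57 + 62 + 32 + 69 + 6 + rec_sum([67])
= 20 + 57 + 62 + 32 + 69 + 6 + 67 + rec_sum([])
= 20 + 57 + 62 + 32 + 69 + 6 + 67 + 0
= 313


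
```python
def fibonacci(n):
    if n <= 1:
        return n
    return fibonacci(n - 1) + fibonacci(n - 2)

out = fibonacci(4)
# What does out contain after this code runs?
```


fibonacci(4)
= fibonacci(3) + fibonacci(2)
= (fibonacci(2) + fibonacci(1)) + fibonacci(2)
Computing bottom-up: fibonacci(0)=0, fibonacci(1)=1, fibonacci(2)=1, fibonacci(3)=2, fibonacci(4)=3
= 3


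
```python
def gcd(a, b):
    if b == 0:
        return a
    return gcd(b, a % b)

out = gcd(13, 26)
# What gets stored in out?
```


gcd(13, 26)
= gcd(26, 13 % 26) = gcd(26, 13)
= gcd(13, 26 % 13) = gcd(13, 0)
b == 0, return a = 13


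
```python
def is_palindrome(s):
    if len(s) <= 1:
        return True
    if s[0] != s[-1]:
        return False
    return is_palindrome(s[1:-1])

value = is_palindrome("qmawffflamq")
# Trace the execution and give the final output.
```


is_palindrome("qmawffflamq")
"qmawffflamq": s[0]='q' == s[-1]='q' -> is_palindrome("mawffflam")
"mawffflam": s[0]='m' == s[-1]='m' -> is_palindrome("awfffla")
"awfffla": s[0]='a' == s[-1]='a' -> is_palindrome("wfffl")
"wfffl": s[0]='w' != s[-1]='l' -> False
= False


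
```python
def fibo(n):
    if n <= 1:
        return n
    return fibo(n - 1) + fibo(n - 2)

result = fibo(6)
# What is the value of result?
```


fibo(6)
= fibo(5) + fibo(4)
= (fibo(4) + fibo(3)) + fibo(4)
Computing bottom-up: fibo(0)=0, fibo(1)=1, fibo(2)=1, fibo(3)=2, fibo(4)=3, fibo(5)=5, fibo(6)=8
= 8


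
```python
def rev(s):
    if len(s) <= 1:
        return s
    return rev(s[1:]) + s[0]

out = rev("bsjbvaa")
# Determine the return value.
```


rev("bsjbvaa")
= rev("sjbvaa") + "b"
= rev("jbvaa") + "s" + "b"
= rev("bvaa") + "j" + "s" + "b"
= rev("vaa") + "b" + "j" + "s" + "b"
= rev("aa") + "v" + "b" + "j" + "s" + "b"
= rev("a") + "a" + "v" + "b" + "j" + "s" + "b"
= "a" + "a" + "v" + "b" + "j" + "s" + "b"
= "aavbjsb"


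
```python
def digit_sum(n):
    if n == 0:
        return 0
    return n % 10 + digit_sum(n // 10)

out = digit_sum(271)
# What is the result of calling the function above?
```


digit_sum(271)
= 1 + digit_sum(27)
= 1 + 7 + digit_sum(2)
= 1 + 7 + 2 + digit_sum(0)
= 1 + 7 + 2 + 0
= 10


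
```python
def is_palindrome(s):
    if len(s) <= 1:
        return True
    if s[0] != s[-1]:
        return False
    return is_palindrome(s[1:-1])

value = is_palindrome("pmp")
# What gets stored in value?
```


is_palindrome("pmp")
"pmp": s[0]='p' == s[-1]='p' -> is_palindrome("m")
"m": len <= 1 -> True
= True


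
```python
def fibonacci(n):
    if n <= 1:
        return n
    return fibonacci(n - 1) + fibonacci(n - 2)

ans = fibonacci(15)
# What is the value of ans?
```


fibonacci(15)
= fibonacci(14) + fibonacci(13)
= (fibonacci(13) + fibonacci(12)) + fibonacci(13)
Computing bottom-up: fibonacci(0)=0, fibonacci(1)=1, fibonacci(2)=1, fibonacci(3)=2, fibonacci(4)=3, fibonacci(5)=5, fibonacci(6)=8, fibonacci(7)=13, fibonacci(8)=21, fibonacci(9)=34, fibonacci(10)=55, fibonacci(11)=89, fibonacci(12)=144, fibonacci(13)=233, fibonacci(14)=377, fibonacci(15)=610
= 610


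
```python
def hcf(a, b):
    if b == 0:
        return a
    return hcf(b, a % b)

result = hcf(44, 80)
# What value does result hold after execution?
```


hcf(44, 80)
= hcf(80, 44 % 80) = hcf(80, 44)
= hcf(44, 80 % 44) = hcf(44, 36)
= hcf(36, 44 % 36) = hcf(36, 8)
= hcf(8, 36 % 8) = hcf(8, 4)
= hcf(4, 8 % 4) = hcf(4, 0)
b == 0, return a = 4


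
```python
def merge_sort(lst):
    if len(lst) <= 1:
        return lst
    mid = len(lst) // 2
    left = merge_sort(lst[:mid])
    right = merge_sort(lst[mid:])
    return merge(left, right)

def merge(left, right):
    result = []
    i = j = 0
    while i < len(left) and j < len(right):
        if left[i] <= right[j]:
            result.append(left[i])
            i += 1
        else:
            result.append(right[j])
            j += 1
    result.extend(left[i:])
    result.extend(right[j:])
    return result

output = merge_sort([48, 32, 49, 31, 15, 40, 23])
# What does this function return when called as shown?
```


merge_sort([48, 32, 49, 31, 15, 40, 23])
Split into [48, 32, 49] and [31, 15, 40, 23]
Left sorted: [32, 48, 49]
Right sorted: [15, 23, 31, 40]
Merge [32, 48, 49] and [15, 23, 31, 40]
= [15, 23, 31, 32, 40, 48, 49]


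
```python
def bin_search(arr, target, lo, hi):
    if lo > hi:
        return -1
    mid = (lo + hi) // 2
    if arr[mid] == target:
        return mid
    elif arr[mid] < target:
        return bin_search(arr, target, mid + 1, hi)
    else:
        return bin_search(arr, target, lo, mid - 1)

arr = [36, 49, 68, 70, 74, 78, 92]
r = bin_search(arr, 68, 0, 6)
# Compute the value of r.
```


bin_search(arr, 68, 0, 6)
lo=0, hi=6, mid=3, arr[mid]=70
70 > 68, search left half
lo=0, hi=2, mid=1, arr[mid]=49
49 < 68, search right half
lo=2, hi=2, mid=2, arr[mid]=68
arr[2] == 68, found at index 2
= 2


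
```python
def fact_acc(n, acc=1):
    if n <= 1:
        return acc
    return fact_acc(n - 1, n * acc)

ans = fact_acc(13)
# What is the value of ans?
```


fact_acc(13, 1)
= fact_acc(12, 13 * 1) = fact_acc(12, 13)
= fact_acc(11, 12 * 13) = fact_acc(11, 156)
= fact_acc(10, 11 * 156) = fact_acc(10, 1716)
= fact_acc(9, 10 * 1716) = fact_acc(9, 17160)
= fact_acc(8, 9 * 17160) = fact_acc(8, 154440)
= fact_acc(7, 8 * 154440) = fact_acc(7, 1235520)
= fact_acc(6, 7 * 1235520) = fact_acc(6, 8648640)
= fact_acc(5, 6 * 8648640) = fact_acc(5, 51891840)
= fact_acc(4, 5 * 51891840) = fact_acc(4, 259459200)
= fact_acc(3, 4 * 259459200) = fact_acc(3, 1037836800)
= fact_acc(2, 3 * 1037836800) = fact_acc(2, 3113510400)
= fact_acc(1, 2 * 3113510400) = fact_acc(1, 6227020800)
n <= 1, return acc = 6227020800


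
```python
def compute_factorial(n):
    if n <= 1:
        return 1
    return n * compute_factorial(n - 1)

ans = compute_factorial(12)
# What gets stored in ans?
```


compute_factorial(12)
= 12 * compute_factorial(11)
= 12 * 11 * compute_factorial(10)
= 12 * 11 * 10 * compute_factorial(9)
= 12 * 11 * 10 * 9 * compute_factorial(8)
= 12 * 11 * 10 * 9 * 8 * compute_factorial(7)
= 12 * 11 * 10 * 9 * 8 * 7 * compute_factorial(6)
= 12 * 11 * 10 * 9 * 8 * 7 * 6 * compute_factorial(5)
= 12 * 11 * 10 * 9 * 8 * 7 * 6 * 5 * compute_factorial(4)
= 12 * 11 * 10 * 9 * 8 * 7 * 6 * 5 * 4 * compute_factorial(3)
= 12 * 11 * 10 * 9 * 8 * 7 * 6 * 5 * 4 * 3 * compute_factorial(2)
= 12 * 11 * 10 * 9 * 8 * 7 * 6 * 5 * 4 * 3 * 2 * compute_factorial(1)
= 12 * 11 * 10 * 9 * 8 * 7 * 6 * 5 * 4 * 3 * 2 * 1
= 479001600


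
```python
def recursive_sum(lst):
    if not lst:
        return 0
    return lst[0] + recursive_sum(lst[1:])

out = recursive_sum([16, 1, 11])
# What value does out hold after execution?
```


recursive_sum([16, 1, 11])
= 16 + recursive_sum([1, 11])
= 16 + 1 + recursive_sum([11])
= 16 + 1 + 11 + recursive_sum([])
= 16 + 1 + 11 + 0
= 28


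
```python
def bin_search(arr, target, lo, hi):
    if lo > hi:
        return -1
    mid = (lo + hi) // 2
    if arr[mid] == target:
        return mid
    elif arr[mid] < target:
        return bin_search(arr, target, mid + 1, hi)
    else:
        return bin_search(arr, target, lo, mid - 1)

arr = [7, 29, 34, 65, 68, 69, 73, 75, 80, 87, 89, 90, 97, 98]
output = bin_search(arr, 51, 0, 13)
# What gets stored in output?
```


bin_search(arr, 51, 0, 13)
lo=0, hi=13, mid=6, arr[mid]=73
73 > 51, search left half
lo=0, hi=5, mid=2, arr[mid]=34
34 < 51, search right half
lo=3, hi=5, mid=4, arr[mid]=68
68 > 51, search left half
lo=3, hi=3, mid=3, arr[mid]=65
65 > 51, search left half
lo > hi, target not found, return -1
= -1


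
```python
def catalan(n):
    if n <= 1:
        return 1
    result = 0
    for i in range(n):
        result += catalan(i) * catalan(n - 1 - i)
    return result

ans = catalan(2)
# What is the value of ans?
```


catalan(2)
= sum of catalan(i) * catalan(2-1-i) for i in 0..1
  catalan(0)*catalan(1) = 1*1 = 1
  catalan(1)*catalan(0) = 1*1 = 1
= 1 + 1
= 2


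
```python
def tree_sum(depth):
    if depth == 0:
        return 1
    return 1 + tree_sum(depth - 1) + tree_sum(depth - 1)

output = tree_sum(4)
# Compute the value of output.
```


tree_sum(4)
= 1 + tree_sum(3) + tree_sum(3)
= 1 + 2 * tree_sum(3)
tree_sum(k) = 2^(k+1) - 1
tree_sum(0) = 1
tree_sum(1) = 3
tree_sum(2) = 7
tree_sum(3) = 15
tree_sum(4) = 31
tree_sum(4) = 2^5 - 1 = 31


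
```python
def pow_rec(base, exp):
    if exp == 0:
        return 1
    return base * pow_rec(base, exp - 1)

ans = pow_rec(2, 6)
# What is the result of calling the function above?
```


pow_rec(2, 6)
= 2 * pow_rec(2, 5)
= 2 * 2 * pow_rec(2, 4)
= 2 * 2 * 2 * pow_rec(2, 3)
= 2 * 2 * 2 * 2 * pow_rec(2, 2)
= 2 * 2 * 2 * 2 * 2 * pow_rec(2, 1)
= 2 * 2 * 2 * 2 * 2 * 2 * pow_rec(2, 0)
= 2 * 2 * 2 * 2 * 2 * 2 * 1
= 64


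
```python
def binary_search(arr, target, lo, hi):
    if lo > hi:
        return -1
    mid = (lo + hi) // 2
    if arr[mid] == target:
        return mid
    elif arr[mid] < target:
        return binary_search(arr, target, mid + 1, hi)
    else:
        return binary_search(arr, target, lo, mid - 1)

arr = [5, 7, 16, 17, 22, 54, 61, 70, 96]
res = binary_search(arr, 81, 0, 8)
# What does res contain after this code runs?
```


binary_search(arr, 81, 0, 8)
lo=0, hi=8, mid=4, arr[mid]=22
22 < 81, search right half
lo=5, hi=8, mid=6, arr[mid]=61
61 < 81, search right half
lo=7, hi=8, mid=7, arr[mid]=70
70 < 81, search right half
lo=8, hi=8, mid=8, arr[mid]=96
96 > 81, search left half
lo > hi, target not found, return -1
= -1


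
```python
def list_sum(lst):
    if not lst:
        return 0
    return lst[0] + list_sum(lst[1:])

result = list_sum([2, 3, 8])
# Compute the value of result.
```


list_sum([2, 3, 8])
= 2 + list_sum([3, 8])
= 2 + 3 + list_sum([8])
= 2 + 3 + 8 + list_sum([])
= 2 + 3 + 8 + 0
= 13


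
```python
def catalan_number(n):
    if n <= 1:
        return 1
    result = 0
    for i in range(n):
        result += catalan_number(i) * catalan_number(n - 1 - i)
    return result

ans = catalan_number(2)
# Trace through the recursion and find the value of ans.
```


catalan_number(2)
= sum of catalan_number(i) * catalan_number(2-1-i) for i in 0..1
  catalan_number(0)*catalan_number(1) = 1*1 = 1
  catalan_number(1)*catalan_number(0) = 1*1 = 1
= 1 + 1
= 2


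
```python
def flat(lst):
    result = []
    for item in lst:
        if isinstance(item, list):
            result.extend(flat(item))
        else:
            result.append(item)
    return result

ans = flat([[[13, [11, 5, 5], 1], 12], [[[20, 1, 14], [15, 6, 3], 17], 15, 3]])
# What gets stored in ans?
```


flat([[[13, [11, 5, 5], 1], 12], [[[20, 1, 14], [15, 6, 3], 17], 15, 3]])
Processing each element:
  [[13, [11, 5, 5], 1], 12] is a list -> flat recursively -> [13, 11, 5, 5, 1, 12]
  [[[20, 1, 14], [15, 6, 3], 17], 15, 3] is a list -> flat recursively -> [20, 1, 14, 15, 6, 3, 17, 15, 3]
= [13, 11, 5, 5, 1, 12, 20, 1, 14, 15, 6, 3, 17, 15, 3]


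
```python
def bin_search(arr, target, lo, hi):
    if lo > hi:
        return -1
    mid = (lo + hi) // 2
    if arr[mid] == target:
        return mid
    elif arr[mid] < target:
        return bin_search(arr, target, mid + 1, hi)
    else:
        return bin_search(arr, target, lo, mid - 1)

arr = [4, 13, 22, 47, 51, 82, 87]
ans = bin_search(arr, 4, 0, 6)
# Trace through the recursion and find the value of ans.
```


bin_search(arr, 4, 0, 6)
lo=0, hi=6, mid=3, arr[mid]=47
47 > 4, search left half
lo=0, hi=2, mid=1, arr[mid]=13
13 > 4, search left half
lo=0, hi=0, mid=0, arr[mid]=4
arr[0] == 4, found at index 0
= 0


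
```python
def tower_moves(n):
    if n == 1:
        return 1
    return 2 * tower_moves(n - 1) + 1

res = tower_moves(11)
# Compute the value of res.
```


tower_moves(11)
= 2 * tower_moves(10) + 1
= 2 * (2 * tower_moves(9) + 1) + 1
= 2 * (2 * (2 * tower_moves(8) + 1) + 1) + 1
= 2 * (2 * (2 * (2 * tower_moves(7) + 1) + 1) + 1) + 1
= 2 * (2 * (2 * (2 * (2 * tower_moves(6) + 1) + 1) + 1) + 1) + 1
= 2 * (2 * (2 * (2 * (2 * (2 * tower_moves(5) + 1) + 1) + 1) + 1) + 1) + 1
= 2 * (2 * (2 * (2 * (2 * (2 * (2 * tower_moves(4) + 1) + 1) + 1) + 1) + 1) + 1) + 1
= 2 * (2 * (2 * (2 * (2 * (2 * (2 * (2 * tower_moves(3) + 1) + 1) + 1) + 1) + 1) + 1) + 1) + 1
= 2 * (2 * (2 * (2 * (2 * (2 * (2 * (2 * (2 * tower_moves(2) + 1) + 1) + 1) + 1) + 1) + 1) + 1) + 1) + 1
= 2 * (2 * (2 * (2 * (2 * (2 * (2 * (2 * (2 * (2 * tower_moves(1) + 1) + 1) + 1) + 1) + 1) + 1) + 1) + 1) + 1) + 1
Now compute bottom-up:
tower_moves(1) = 1
tower_moves(2) = 2 * 1 + 1 = 3
tower_moves(3) = 2 * 3 + 1 = 7
tower_moves(4) = 2 * 7 + 1 = 15
tower_moves(5) = 2 * 15 + 1 = 31
tower_moves(6) = 2 * 31 + 1 = 63
tower_moves(7) = 2 * 63 + 1 = 127
tower_moves(8) = 2 * 127 + 1 = 255
tower_moves(9) = 2 * 255 + 1 = 511
tower_moves(10) = 2 * 511 + 1 = 1023
tower_moves(11) = 2 * 1023 + 1 = 2047
= 2047


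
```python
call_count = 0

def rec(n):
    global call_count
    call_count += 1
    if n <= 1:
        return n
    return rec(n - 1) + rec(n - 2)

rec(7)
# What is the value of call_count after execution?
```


rec(7) calls rec(6) and rec(5); each non-base call branches into two more.
Let C(k) = total number of calls made by rec(k), including the call to rec(k) itself.
Base cases: C(0) = 1, C(1) = 1
Recurrence: C(k) = 1 + C(k-1) + C(k-2)
  C(2) = 1 + C(1) + C(0) = 1 + 1 + 1 = 3
  C(3) = 1 + C(2) + C(1) = 1 + 3 + 1 = 5
  C(4) = 1 + C(3) + C(2) = 1 + 5 + 3 = 9
  C(5) = 1 + C(4) + C(3) = 1 + 9 + 5 = 15
  C(6) = 1 + C(5) + C(4) = 1 + 15 + 9 = 25
  C(7) = 1 + C(6) + C(5) = 1 + 25 + 15 = 41
Total calls = C(7) = 41


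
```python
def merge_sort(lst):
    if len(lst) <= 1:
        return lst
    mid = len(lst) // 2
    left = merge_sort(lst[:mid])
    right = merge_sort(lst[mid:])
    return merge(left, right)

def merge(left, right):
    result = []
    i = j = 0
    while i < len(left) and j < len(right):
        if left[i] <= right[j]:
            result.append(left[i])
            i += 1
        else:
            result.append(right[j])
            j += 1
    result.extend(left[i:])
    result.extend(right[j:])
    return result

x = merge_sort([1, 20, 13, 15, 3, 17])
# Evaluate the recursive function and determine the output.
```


merge_sort([1, 20, 13, 15, 3, 17])
Split into [1, 20, 13] and [15, 3, 17]
Left sorted: [1, 13, 20]
Right sorted: [3, 15, 17]
Merge [1, 13, 20] and [3, 15, 17]
= [1, 3, 13, 15, 17, 20]


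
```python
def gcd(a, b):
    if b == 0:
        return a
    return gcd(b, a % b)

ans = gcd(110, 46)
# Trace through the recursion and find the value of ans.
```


gcd(110, 46)
= gcd(46, 110 % 46) = gcd(46, 18)
= gcd(18, 46 % 18) = gcd(18, 10)
= gcd(10, 18 % 10) = gcd(10, 8)
= gcd(8, 10 % 8) = gcd(8, 2)
= gcd(2, 8 % 2) = gcd(2, 0)
b == 0, return a = 2


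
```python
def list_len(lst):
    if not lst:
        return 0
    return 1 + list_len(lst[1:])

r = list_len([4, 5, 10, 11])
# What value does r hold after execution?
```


list_len([4, 5, 10, 11])
= 1 + list_len([5, 10, 11])
= 1 + 1 + list_len([10, 11])
= 1 + 1 + 1 + list_len([11])
= 1 + 1 + 1 + 1 + list_len([])
= 1 + 1 + 1 + 1 + 0
= 4


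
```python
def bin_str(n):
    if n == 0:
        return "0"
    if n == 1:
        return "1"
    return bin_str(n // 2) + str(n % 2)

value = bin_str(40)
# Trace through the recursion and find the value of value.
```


bin_str(40)
= bin_str(20) + "0"
= bin_str(10) + "0" + "0"
= bin_str(5) + "0" + "0" + "0"
= bin_str(2) + "1" + "0" + "0" + "0"
= bin_str(1) + "0" + "1" + "0" + "0" + "0"
= "1" + "0" + "1" + "0" + "0" + "0"
= "101000"
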